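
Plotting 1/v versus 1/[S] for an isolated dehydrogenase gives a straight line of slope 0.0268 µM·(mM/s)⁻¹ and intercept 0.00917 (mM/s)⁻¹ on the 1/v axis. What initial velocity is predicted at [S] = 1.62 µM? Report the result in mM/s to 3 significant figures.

38.9 mM/s

The y-intercept is 1/Vmax, so Vmax = 1/0.00917 = 109 mM/s.
The slope is Km/Vmax, so Km = 0.0268 × 109 = 2.92 µM.
Then v = 109 × 1.62/(2.92 + 1.62) = 38.9 mM/s.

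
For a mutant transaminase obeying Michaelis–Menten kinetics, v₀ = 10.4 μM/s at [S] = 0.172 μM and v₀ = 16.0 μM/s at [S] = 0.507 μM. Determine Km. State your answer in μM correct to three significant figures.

0.194 μM

From v = Vmax[S]/(Km+[S]), each point gives Vmax = v(Km+[S])/[S].
Equating: 10.4(Km+0.172)/0.172 = 16.0(Km+0.507)/0.507.
60.47·Km + 10.4 = 31.56·Km + 16.0, so (60.47 − 31.56)·Km = 16.0 − 10.4.
Km = 5.600/28.91 = 0.194 μM; then Vmax = 10.4(0.194+0.172)/0.172 = 22.1 μM/s.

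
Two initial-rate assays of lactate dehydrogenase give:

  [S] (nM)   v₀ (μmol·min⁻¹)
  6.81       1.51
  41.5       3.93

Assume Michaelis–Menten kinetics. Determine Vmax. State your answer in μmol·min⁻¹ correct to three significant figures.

5.73 μmol·min⁻¹

In reciprocal form, 1/v = (Km/Vmax)·(1/[S]) + 1/Vmax. The two points give (1/[S], 1/v) = (0.1468, 0.6623) and (0.02410, 0.2545).
Slope = (0.6623 − 0.2545)/(0.1468 − 0.02410) = 3.322; intercept = 0.6623 − 3.322×0.1468 = 0.1744.
Vmax = 1/intercept = 5.73 μmol·min⁻¹; Km = slope × Vmax = 3.322 × 5.73 = 19.1 nM.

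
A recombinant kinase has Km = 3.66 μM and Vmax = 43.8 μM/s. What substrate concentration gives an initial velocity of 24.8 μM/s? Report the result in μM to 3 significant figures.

The required fractional saturation is v/Vmax = 24.8/43.8 = 0.5662.
Then [S]/(Km+[S]) = 0.5662 ⇒ [S] = 3.66 × 0.5662/(1 − 0.5662) = 4.78 μM.

4.78 μM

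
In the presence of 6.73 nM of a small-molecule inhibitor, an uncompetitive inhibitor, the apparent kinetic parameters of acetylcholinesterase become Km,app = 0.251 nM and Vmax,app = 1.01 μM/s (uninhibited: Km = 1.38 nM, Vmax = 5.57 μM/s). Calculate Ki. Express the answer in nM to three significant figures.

Uncompetitive: Vmax,app = Vmax/α (and Km,app = Km/α) with α = 1 + [I]/Ki.
α = Vmax/Vmax,app = 5.57/1.01 = 5.515.
Since α = 1 + [I]/Ki, [I]/Ki = 5.515 − 1 = 4.515 and Ki = 6.73/4.515 = 1.49 nM.

1.49 nM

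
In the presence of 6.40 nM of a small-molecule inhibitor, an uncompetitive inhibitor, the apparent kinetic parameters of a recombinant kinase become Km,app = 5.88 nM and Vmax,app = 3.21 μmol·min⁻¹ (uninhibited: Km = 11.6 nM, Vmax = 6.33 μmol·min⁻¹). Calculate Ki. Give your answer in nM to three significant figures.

Uncompetitive: Vmax,app = Vmax/α (and Km,app = Km/α) with α = 1 + [I]/Ki.
α = Vmax/Vmax,app = 6.33/3.21 = 1.972.
Ki = [I]/(α − 1) = 6.40/0.9720 = 6.58 nM.

6.58 nM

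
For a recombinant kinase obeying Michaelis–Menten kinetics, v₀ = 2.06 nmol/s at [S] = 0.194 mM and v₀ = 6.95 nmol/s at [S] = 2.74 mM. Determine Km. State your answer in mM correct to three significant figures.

0.605 mM

In reciprocal form, 1/v = (Km/Vmax)·(1/[S]) + 1/Vmax. The two points give (1/[S], 1/v) = (5.155, 0.4854) and (0.3650, 0.1439).
Slope = (0.4854 − 0.1439)/(5.155 − 0.3650) = 0.07131; intercept = 0.4854 − 0.07131×5.155 = 0.1179.
Vmax = 1/intercept = 8.48 nmol/s; Km = slope × Vmax = 0.07131 × 8.48 = 0.605 mM.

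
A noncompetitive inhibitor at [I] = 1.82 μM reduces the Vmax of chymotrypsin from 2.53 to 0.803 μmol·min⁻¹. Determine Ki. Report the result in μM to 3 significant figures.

0.846 μM

Noncompetitive: Vmax,app = Vmax/α with α = 1 + [I]/Ki.
α = Vmax/Vmax,app = 2.53/0.803 = 3.151.
Ki = [I]/(α − 1) = 1.82/2.151 = 0.846 μM.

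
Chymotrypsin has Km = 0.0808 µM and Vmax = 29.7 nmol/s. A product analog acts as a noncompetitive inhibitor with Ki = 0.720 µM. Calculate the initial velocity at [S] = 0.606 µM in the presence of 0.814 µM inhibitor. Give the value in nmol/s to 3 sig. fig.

12.3 nmol/s

With α = 1 + [I]/Ki = 1 + 0.814/0.720 = 2.131, the noncompetitive rate law is v = (Vmax/α)·[S] / (Km + [S]).
v = (29.7/2.131)×0.606 / (0.0808 + 0.606) = 8.448/0.6868 = 12.3 nmol/s.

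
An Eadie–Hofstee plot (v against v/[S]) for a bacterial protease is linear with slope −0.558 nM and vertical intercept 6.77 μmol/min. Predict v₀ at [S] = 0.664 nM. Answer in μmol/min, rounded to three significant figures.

3.68 μmol/min

In the Eadie–Hofstee form v = Vmax − Km·(v/[S]), the slope is −Km and the intercept is Vmax, so Km = 0.558 nM and Vmax = 6.77 μmol/min.
v = 6.77 × 0.664/(0.558 + 0.664) = 3.68 μmol/min.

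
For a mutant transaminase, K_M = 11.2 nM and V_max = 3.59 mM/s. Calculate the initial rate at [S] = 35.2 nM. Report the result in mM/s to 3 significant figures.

2.72 mM/s

[S]/(Km+[S]) = 35.2/46.40 = 0.7586, the fractional saturation.
v = 0.7586 × Vmax = 0.7586 × 3.59 = 2.72 mM/s.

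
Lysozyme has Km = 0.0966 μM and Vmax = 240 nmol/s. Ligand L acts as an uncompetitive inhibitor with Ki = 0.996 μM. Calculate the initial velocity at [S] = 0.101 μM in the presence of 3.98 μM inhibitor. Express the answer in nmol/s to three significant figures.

With α = 1 + [I]/Ki = 1 + 3.98/0.996 = 4.996, the uncompetitive rate law is v = (Vmax/α)·[S] / (Km/α + [S]).
v = (240/4.996)×0.101 / (0.0966/4.996 + 0.101) = 4.852/0.1203 = 40.3 nmol/s.

40.3 nmol/s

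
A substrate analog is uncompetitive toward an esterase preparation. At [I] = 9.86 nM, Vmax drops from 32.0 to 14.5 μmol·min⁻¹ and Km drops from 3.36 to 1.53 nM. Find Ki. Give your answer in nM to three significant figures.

Uncompetitive: Vmax,app = Vmax/α (and Km,app = Km/α) with α = 1 + [I]/Ki.
α = Vmax/Vmax,app = 32.0/14.5 = 2.207.
Ki = [I]/(α − 1) = 9.86/1.207 = 8.17 nM.

8.17 nM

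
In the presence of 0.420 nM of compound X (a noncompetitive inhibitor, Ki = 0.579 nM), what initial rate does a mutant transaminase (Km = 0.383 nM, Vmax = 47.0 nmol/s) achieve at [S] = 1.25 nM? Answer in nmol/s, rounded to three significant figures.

With α = 1 + [I]/Ki = 1 + 0.420/0.579 = 1.725, the noncompetitive rate law is v = (Vmax/α)·[S] / (Km + [S]).
v = (47.0/1.725)×1.25 / (0.383 + 1.25) = 34.05/1.633 = 20.9 nmol/s.

20.9 nmol/s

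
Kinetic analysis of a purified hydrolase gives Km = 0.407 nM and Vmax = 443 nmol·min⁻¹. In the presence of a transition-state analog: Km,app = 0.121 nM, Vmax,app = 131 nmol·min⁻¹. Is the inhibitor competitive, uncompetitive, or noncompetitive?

uncompetitive

Both Km and Vmax decrease by the same factor (~3.37-fold) — characteristic of uncompetitive inhibition.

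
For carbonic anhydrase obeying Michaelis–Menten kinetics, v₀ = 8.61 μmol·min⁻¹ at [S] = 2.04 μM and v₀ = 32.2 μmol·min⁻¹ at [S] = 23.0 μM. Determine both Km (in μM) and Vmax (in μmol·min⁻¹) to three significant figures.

From v = Vmax[S]/(Km+[S]), each point gives Vmax = v(Km+[S])/[S].
Equating: 8.61(Km+2.04)/2.04 = 32.2(Km+23.0)/23.0.
4.221·Km + 8.61 = 1.400·Km + 32.2, so (4.221 − 1.400)·Km = 32.2 − 8.61.
Km = 23.59/2.821 = 8.36 μM; then Vmax = 8.61(8.36+2.04)/2.04 = 43.9 μmol·min⁻¹.

Km = 8.36 μM; Vmax = 43.9 μmol·min⁻¹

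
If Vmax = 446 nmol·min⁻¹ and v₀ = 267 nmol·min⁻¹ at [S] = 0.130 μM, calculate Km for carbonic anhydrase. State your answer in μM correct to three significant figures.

0.0872 μM

From v = Vmax[S]/(Km+[S]), Km = [S](Vmax − v)/v.
Km = 0.130 × (446 − 267) / 267 = 23.27/267 = 0.0872 μM.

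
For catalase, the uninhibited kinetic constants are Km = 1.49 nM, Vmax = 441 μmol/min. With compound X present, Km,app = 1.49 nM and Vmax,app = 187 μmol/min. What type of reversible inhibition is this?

Vmax decreases (441 → 187 μmol/min) while Km is unchanged — pure noncompetitive inhibition.

noncompetitive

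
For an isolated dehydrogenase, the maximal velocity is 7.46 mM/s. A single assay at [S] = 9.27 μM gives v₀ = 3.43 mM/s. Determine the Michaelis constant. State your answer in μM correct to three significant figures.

10.9 μM

v/Vmax = 3.43/7.46 = 0.4598 = [S]/(Km+[S]).
So Km + [S] = [S]/0.4598 = 20.16 μM, giving Km = 20.16 − 9.27 = 10.9 μM.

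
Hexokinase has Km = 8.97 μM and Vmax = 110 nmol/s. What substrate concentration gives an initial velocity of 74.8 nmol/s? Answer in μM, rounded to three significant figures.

19.1 μM

The required fractional saturation is v/Vmax = 74.8/110 = 0.6800.
Then [S]/(Km+[S]) = 0.6800 ⇒ [S] = 8.97 × 0.6800/(1 − 0.6800) = 19.1 μM.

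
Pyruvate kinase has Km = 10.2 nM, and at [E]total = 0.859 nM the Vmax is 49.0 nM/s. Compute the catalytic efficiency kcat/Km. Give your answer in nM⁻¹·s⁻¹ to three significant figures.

5.59 nM⁻¹·s⁻¹

kcat = Vmax/[E]total = 49.0/0.859 = 57.0 s⁻¹.
kcat/Km = 57.0/10.2 = 5.59 nM⁻¹·s⁻¹.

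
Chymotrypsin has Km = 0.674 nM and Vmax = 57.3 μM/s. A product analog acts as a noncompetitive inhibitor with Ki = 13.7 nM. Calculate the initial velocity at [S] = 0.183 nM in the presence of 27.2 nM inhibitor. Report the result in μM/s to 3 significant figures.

With α = 1 + [I]/Ki = 1 + 27.2/13.7 = 2.985, the noncompetitive rate law is v = (Vmax/α)·[S] / (Km + [S]).
v = (57.3/2.985)×0.183 / (0.674 + 0.183) = 3.512/0.8570 = 4.10 μM/s.

4.10 μM/s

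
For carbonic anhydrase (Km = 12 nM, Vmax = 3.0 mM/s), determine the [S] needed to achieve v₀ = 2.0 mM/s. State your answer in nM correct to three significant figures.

24.0 nM

Rearranging v = Vmax[S]/(Km+[S]) gives [S] = Km·v/(Vmax − v).
[S] = 12 × 2.0 / (3.0 − 2.0) = 24.00/1.000 = 24.0 nM.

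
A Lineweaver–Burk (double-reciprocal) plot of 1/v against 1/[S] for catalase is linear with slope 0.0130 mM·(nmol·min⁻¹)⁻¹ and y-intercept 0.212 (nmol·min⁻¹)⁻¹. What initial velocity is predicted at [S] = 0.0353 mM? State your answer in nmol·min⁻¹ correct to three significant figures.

The y-intercept is 1/Vmax, so Vmax = 1/0.212 = 4.72 nmol·min⁻¹.
The slope is Km/Vmax, so Km = 0.0130 × 4.72 = 0.0613 mM.
Then v = 4.72 × 0.0353/(0.0613 + 0.0353) = 1.72 nmol·min⁻¹.

1.72 nmol·min⁻¹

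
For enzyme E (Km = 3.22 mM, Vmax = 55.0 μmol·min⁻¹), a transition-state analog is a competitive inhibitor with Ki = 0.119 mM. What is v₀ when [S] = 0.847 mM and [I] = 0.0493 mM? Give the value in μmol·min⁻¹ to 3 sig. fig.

With α = 1 + [I]/Ki = 1 + 0.0493/0.119 = 1.414, the competitive rate law is v = Vmax[S] / (αKm + [S]).
v = 55.0×0.847 / (1.414×3.22 + 0.847) = 46.58/5.401 = 8.63 μmol·min⁻¹.

8.63 μmol·min⁻¹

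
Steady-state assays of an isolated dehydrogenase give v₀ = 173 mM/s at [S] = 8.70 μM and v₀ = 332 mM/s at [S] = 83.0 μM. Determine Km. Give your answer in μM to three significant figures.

From v = Vmax[S]/(Km+[S]), each point gives Vmax = v(Km+[S])/[S].
Equating: 173(Km+8.70)/8.70 = 332(Km+83.0)/83.0.
19.89·Km + 173 = 4.000·Km + 332, so (19.89 − 4.000)·Km = 332 − 173.
Km = 159.0/15.89 = 10.0 μM; then Vmax = 173(10.0+8.70)/8.70 = 372 mM/s.

10.0 μM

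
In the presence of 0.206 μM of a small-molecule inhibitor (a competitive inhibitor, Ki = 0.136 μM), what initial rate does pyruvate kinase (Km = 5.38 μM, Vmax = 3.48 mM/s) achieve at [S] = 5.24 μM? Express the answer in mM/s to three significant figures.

α = 1 + [I]/Ki = 1 + 0.206/0.136 = 2.515.
For a competitive inhibitor, Vmax is unchanged and the apparent Km becomes α·Km: Km,app = 13.5 μM, Vmax,app = 3.48 mM/s.
v = Vmax,app·[S]/(Km,app + [S]) = 3.48 × 5.24/(13.5 + 5.24) = 0.972 mM/s.

0.972 mM/s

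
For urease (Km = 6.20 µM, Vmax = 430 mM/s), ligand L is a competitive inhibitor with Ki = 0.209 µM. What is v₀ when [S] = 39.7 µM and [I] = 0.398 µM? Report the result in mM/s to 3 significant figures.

296 mM/s

α = 1 + [I]/Ki = 1 + 0.398/0.209 = 2.904.
For a competitive inhibitor, Vmax is unchanged and the apparent Km becomes α·Km: Km,app = 18.0 µM, Vmax,app = 430 mM/s.
v = Vmax,app·[S]/(Km,app + [S]) = 430 × 39.7/(18.0 + 39.7) = 296 mM/s.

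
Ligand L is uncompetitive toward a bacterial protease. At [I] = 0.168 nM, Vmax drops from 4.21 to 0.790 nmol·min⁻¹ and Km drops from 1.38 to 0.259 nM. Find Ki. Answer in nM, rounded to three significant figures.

Uncompetitive: Vmax,app = Vmax/α (and Km,app = Km/α) with α = 1 + [I]/Ki.
α = Vmax/Vmax,app = 4.21/0.790 = 5.329.
Since α = 1 + [I]/Ki, [I]/Ki = 5.329 − 1 = 4.329 and Ki = 0.168/4.329 = 0.0388 nM.

0.0388 nM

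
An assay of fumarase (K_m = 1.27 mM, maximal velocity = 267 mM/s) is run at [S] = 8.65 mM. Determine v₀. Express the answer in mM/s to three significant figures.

[S]/(Km+[S]) = 8.65/9.920 = 0.8720, the fractional saturation.
v = 0.8720 × Vmax = 0.8720 × 267 = 233 mM/s.

233 mM/s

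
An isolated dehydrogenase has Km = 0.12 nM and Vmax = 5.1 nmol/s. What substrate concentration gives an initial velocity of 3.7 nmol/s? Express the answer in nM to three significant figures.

The required fractional saturation is v/Vmax = 3.7/5.1 = 0.7255.
Then [S]/(Km+[S]) = 0.7255 ⇒ [S] = 0.12 × 0.7255/(1 − 0.7255) = 0.317 nM.

0.317 nM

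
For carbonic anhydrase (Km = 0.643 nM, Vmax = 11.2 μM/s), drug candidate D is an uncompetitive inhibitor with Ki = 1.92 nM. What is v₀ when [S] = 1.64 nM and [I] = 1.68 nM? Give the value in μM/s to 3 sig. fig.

α = 1 + [I]/Ki = 1 + 1.68/1.92 = 1.875.
For an uncompetitive inhibitor, both parameters are divided by α, giving Vmax/α and Km/α: Km,app = 0.343 nM, Vmax,app = 5.97 μM/s.
v = Vmax,app·[S]/(Km,app + [S]) = 5.97 × 1.64/(0.343 + 1.64) = 4.94 μM/s.

4.94 μM/s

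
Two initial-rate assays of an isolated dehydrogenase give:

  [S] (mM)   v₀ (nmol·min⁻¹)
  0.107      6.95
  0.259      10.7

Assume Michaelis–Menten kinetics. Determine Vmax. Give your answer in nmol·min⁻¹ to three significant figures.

From v = Vmax[S]/(Km+[S]), each point gives Vmax = v(Km+[S])/[S].
Equating: 6.95(Km+0.107)/0.107 = 10.7(Km+0.259)/0.259.
64.95·Km + 6.95 = 41.31·Km + 10.7, so (64.95 − 41.31)·Km = 10.7 − 6.95.
Km = 3.750/23.64 = 0.159 mM; then Vmax = 6.95(0.159+0.107)/0.107 = 17.3 nmol·min⁻¹.

17.3 nmol·min⁻¹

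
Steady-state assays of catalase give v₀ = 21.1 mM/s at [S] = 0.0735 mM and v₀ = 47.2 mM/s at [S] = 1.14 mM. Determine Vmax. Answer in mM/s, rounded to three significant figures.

51.6 mM/s

From v = Vmax[S]/(Km+[S]), each point gives Vmax = v(Km+[S])/[S].
Equating: 21.1(Km+0.0735)/0.0735 = 47.2(Km+1.14)/1.14.
287.1·Km + 21.1 = 41.40·Km + 47.2, so (287.1 − 41.40)·Km = 47.2 − 21.1.
Km = 26.10/245.7 = 0.106 mM; then Vmax = 21.1(0.106+0.0735)/0.0735 = 51.6 mM/s.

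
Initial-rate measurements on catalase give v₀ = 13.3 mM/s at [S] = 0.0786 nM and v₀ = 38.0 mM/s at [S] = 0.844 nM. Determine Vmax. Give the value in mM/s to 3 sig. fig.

47.0 mM/s

In reciprocal form, 1/v = (Km/Vmax)·(1/[S]) + 1/Vmax. The two points give (1/[S], 1/v) = (12.72, 0.07519) and (1.185, 0.02632).
Slope = (0.07519 − 0.02632)/(12.72 − 1.185) = 0.004236; intercept = 0.07519 − 0.004236×12.72 = 0.02130.
Vmax = 1/intercept = 47.0 mM/s; Km = slope × Vmax = 0.004236 × 47.0 = 0.199 nM.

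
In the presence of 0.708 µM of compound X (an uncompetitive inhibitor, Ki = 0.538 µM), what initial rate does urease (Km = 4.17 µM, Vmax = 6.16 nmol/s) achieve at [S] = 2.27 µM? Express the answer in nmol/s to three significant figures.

1.48 nmol/s

α = 1 + [I]/Ki = 1 + 0.708/0.538 = 2.316.
For an uncompetitive inhibitor, both parameters are divided by α, giving Vmax/α and Km/α: Km,app = 1.80 µM, Vmax,app = 2.66 nmol/s.
v = Vmax,app·[S]/(Km,app + [S]) = 2.66 × 2.27/(1.80 + 2.27) = 1.48 nmol/s.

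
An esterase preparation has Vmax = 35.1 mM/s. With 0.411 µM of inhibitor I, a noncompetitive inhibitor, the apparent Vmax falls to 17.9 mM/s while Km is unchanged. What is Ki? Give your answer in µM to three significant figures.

0.428 µM

Noncompetitive: Vmax,app = Vmax/α with α = 1 + [I]/Ki.
α = Vmax/Vmax,app = 35.1/17.9 = 1.961.
Ki = [I]/(α − 1) = 0.411/0.9609 = 0.428 µM.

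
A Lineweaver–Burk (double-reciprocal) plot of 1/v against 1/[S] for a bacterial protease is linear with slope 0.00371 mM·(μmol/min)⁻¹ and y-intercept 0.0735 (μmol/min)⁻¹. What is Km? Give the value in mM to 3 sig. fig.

y-intercept = 1/Vmax ⇒ Vmax = 13.6 μmol/min; slope = Km/Vmax ⇒ Km = slope × Vmax.
Km = 0.00371 × 13.6 = 0.0505 mM.

0.0505 mM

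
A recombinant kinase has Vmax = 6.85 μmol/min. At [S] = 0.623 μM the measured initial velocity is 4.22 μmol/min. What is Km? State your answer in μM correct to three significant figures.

0.388 μM

v/Vmax = 4.22/6.85 = 0.6161 = [S]/(Km+[S]).
So Km + [S] = [S]/0.6161 = 1.011 μM, giving Km = 1.011 − 0.623 = 0.388 μM.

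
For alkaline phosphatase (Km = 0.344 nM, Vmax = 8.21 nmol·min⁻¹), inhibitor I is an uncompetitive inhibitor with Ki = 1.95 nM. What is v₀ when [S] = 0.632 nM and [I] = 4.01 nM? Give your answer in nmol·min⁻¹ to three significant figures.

2.28 nmol·min⁻¹

α = 1 + [I]/Ki = 1 + 4.01/1.95 = 3.056.
For an uncompetitive inhibitor, both parameters are divided by α, giving Vmax/α and Km/α: Km,app = 0.113 nM, Vmax,app = 2.69 nmol·min⁻¹.
v = Vmax,app·[S]/(Km,app + [S]) = 2.69 × 0.632/(0.113 + 0.632) = 2.28 nmol·min⁻¹.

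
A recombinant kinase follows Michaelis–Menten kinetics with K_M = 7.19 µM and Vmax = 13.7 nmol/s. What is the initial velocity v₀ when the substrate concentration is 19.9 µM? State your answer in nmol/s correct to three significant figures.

[S]/(Km+[S]) = 19.9/27.09 = 0.7346, the fractional saturation.
v = 0.7346 × Vmax = 0.7346 × 13.7 = 10.1 nmol/s.

10.1 nmol/s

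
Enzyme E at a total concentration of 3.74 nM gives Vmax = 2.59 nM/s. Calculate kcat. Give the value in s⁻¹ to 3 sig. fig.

0.693 s⁻¹

kcat = Vmax/[E]total = 2.59 nM/s / 3.74 nM = 0.693 s⁻¹.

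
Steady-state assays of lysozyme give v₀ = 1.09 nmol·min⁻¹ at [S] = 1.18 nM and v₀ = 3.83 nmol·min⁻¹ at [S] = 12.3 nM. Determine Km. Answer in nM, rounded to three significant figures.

4.47 nM

From v = Vmax[S]/(Km+[S]), each point gives Vmax = v(Km+[S])/[S].
Equating: 1.09(Km+1.18)/1.18 = 3.83(Km+12.3)/12.3.
0.9237·Km + 1.09 = 0.3114·Km + 3.83, so (0.9237 − 0.3114)·Km = 3.83 − 1.09.
Km = 2.740/0.6123 = 4.47 nM; then Vmax = 1.09(4.47+1.18)/1.18 = 5.22 nmol·min⁻¹.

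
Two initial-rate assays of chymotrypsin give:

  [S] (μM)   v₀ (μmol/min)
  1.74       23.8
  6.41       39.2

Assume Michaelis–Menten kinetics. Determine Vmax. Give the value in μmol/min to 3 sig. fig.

In reciprocal form, 1/v = (Km/Vmax)·(1/[S]) + 1/Vmax. The two points give (1/[S], 1/v) = (0.5747, 0.04202) and (0.1560, 0.02551).
Slope = (0.04202 − 0.02551)/(0.5747 − 0.1560) = 0.03942; intercept = 0.04202 − 0.03942×0.5747 = 0.01936.
Vmax = 1/intercept = 51.7 μmol/min; Km = slope × Vmax = 0.03942 × 51.7 = 2.04 μM.

51.7 μmol/min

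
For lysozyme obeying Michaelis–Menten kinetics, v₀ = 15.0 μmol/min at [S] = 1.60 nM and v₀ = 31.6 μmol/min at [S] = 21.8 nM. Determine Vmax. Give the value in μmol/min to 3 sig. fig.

34.6 μmol/min

In reciprocal form, 1/v = (Km/Vmax)·(1/[S]) + 1/Vmax. The two points give (1/[S], 1/v) = (0.6250, 0.06667) and (0.04587, 0.03165).
Slope = (0.06667 − 0.03165)/(0.6250 − 0.04587) = 0.06047; intercept = 0.06667 − 0.06047×0.6250 = 0.02887.
Vmax = 1/intercept = 34.6 μmol/min; Km = slope × Vmax = 0.06047 × 34.6 = 2.09 nM.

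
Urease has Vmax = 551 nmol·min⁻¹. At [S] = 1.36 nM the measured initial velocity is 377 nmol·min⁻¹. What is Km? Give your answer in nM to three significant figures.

From v = Vmax[S]/(Km+[S]), Km = [S](Vmax − v)/v.
Km = 1.36 × (551 − 377) / 377 = 236.6/377 = 0.628 nM.

0.628 nM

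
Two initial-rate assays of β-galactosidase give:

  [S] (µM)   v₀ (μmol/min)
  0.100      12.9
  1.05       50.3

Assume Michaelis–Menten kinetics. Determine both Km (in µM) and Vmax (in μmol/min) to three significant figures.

From v = Vmax[S]/(Km+[S]), each point gives Vmax = v(Km+[S])/[S].
Equating: 12.9(Km+0.100)/0.100 = 50.3(Km+1.05)/1.05.
129.0·Km + 12.9 = 47.90·Km + 50.3, so (129.0 − 47.90)·Km = 50.3 − 12.9.
Km = 37.40/81.10 = 0.461 µM; then Vmax = 12.9(0.461+0.100)/0.100 = 72.4 μmol/min.

Km = 0.461 µM; Vmax = 72.4 μmol/min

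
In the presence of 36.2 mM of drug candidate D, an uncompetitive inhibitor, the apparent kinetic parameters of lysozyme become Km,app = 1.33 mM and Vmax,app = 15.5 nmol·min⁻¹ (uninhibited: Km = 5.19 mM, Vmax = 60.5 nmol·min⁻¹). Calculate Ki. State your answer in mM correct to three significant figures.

Uncompetitive: Vmax,app = Vmax/α (and Km,app = Km/α) with α = 1 + [I]/Ki.
α = Vmax/Vmax,app = 60.5/15.5 = 3.903.
Since α = 1 + [I]/Ki, [I]/Ki = 3.903 − 1 = 2.903 and Ki = 36.2/2.903 = 12.5 mM.

12.5 mM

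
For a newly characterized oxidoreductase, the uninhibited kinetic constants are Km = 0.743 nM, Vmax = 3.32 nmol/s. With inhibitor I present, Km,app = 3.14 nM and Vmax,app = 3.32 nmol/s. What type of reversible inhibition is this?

Km increases (0.743 → 3.14 nM) while Vmax is unchanged — the hallmark of competitive inhibition.

competitive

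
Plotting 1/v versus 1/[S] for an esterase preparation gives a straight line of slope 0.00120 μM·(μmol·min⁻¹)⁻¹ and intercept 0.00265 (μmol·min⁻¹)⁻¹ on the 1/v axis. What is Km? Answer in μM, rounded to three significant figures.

y-intercept = 1/Vmax ⇒ Vmax = 377 μmol·min⁻¹; slope = Km/Vmax ⇒ Km = slope × Vmax.
Km = 0.00120 × 377 = 0.453 μM.

0.453 μM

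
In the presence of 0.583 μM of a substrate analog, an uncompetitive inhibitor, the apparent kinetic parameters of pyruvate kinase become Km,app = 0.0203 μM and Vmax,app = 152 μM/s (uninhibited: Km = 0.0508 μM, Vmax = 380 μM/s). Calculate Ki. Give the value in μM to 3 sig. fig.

Uncompetitive: Vmax,app = Vmax/α (and Km,app = Km/α) with α = 1 + [I]/Ki.
α = Vmax/Vmax,app = 380/152 = 2.500.
Since α = 1 + [I]/Ki, [I]/Ki = 2.500 − 1 = 1.500 and Ki = 0.583/1.500 = 0.389 μM.

0.389 μM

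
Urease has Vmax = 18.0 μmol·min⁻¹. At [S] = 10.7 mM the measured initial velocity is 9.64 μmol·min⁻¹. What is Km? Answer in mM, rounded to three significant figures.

From v = Vmax[S]/(Km+[S]), Km = [S](Vmax − v)/v.
Km = 10.7 × (18.0 − 9.64) / 9.64 = 89.45/9.64 = 9.28 mM.

9.28 mM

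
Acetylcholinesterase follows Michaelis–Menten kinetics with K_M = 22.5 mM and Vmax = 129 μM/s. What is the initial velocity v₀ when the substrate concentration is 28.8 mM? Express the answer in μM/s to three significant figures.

72.4 μM/s

v = Vmax·[S]/(Km + [S]) = 129 × 28.8 / (22.5 + 28.8)
  = 3715 / 51.30 = 72.4 μM/s.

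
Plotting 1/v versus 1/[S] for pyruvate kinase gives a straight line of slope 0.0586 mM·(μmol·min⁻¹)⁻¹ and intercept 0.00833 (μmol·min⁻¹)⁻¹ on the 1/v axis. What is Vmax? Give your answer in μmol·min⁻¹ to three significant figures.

120 μmol·min⁻¹

The y-intercept of a Lineweaver–Burk plot equals 1/Vmax, so Vmax = 1/0.00833 = 120 μmol·min⁻¹.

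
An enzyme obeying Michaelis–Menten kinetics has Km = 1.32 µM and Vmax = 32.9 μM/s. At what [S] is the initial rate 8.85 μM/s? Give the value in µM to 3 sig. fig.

The required fractional saturation is v/Vmax = 8.85/32.9 = 0.2690.
Then [S]/(Km+[S]) = 0.2690 ⇒ [S] = 1.32 × 0.2690/(1 − 0.2690) = 0.486 µM.

0.486 µM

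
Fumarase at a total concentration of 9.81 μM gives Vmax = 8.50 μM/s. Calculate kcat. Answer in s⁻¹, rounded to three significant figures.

kcat = Vmax/[E]total = 8.50 μM/s / 9.81 μM = 0.866 s⁻¹.

0.866 s⁻¹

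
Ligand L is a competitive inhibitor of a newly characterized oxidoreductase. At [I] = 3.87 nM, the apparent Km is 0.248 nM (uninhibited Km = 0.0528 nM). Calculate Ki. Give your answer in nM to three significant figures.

1.05 nM

Competitive: Km,app = α·Km with α = 1 + [I]/Ki.
α = Km,app/Km = 0.248/0.0528 = 4.697.
Since α = 1 + [I]/Ki, [I]/Ki = 4.697 − 1 = 3.697 and Ki = 3.87/3.697 = 1.05 nM.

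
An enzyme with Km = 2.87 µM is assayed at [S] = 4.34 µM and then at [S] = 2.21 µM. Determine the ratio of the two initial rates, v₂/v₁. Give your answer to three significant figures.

Since Vmax cancels, v₂/v₁ = [S]₂(Km+[S]₁) / [S]₁(Km+[S]₂).
= 2.21×(2.87+4.34) / (4.34×(2.87+2.21)) = 15.93/22.05 = 0.723.

0.723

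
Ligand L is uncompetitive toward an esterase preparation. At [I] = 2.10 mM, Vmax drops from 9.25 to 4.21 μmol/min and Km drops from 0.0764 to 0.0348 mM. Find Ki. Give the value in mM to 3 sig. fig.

1.75 mM

Uncompetitive: Vmax,app = Vmax/α (and Km,app = Km/α) with α = 1 + [I]/Ki.
α = Vmax/Vmax,app = 9.25/4.21 = 2.197.
Ki = [I]/(α − 1) = 2.10/1.197 = 1.75 mM.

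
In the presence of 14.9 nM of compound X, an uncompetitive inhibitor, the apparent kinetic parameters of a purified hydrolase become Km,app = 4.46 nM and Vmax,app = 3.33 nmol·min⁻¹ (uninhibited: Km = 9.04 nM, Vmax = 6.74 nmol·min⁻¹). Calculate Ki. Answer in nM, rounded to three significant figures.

14.6 nM

Uncompetitive: Vmax,app = Vmax/α (and Km,app = Km/α) with α = 1 + [I]/Ki.
α = Vmax/Vmax,app = 6.74/3.33 = 2.024.
Since α = 1 + [I]/Ki, [I]/Ki = 2.024 − 1 = 1.024 and Ki = 14.9/1.024 = 14.6 nM.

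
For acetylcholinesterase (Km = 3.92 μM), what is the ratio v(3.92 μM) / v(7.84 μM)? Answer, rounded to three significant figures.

0.750

Since Vmax cancels, v₂/v₁ = [S]₂(Km+[S]₁) / [S]₁(Km+[S]₂).
= 3.92×(3.92+7.84) / (7.84×(3.92+3.92)) = 46.10/61.47 = 0.750.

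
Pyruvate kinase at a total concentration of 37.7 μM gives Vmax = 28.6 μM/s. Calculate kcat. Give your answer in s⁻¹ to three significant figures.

kcat = Vmax/[E]total = 28.6 μM/s / 37.7 μM = 0.759 s⁻¹.

0.759 s⁻¹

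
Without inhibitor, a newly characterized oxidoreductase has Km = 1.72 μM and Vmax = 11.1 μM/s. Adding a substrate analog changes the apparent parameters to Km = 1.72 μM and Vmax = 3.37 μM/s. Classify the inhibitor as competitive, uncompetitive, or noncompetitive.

noncompetitive

Vmax decreases (11.1 → 3.37 μM/s) while Km is unchanged — pure noncompetitive inhibition.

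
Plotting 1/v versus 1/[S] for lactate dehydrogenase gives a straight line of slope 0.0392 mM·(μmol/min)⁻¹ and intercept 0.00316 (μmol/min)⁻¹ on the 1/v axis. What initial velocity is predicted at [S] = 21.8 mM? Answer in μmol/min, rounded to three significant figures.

202 μmol/min

The y-intercept is 1/Vmax, so Vmax = 1/0.00316 = 316 μmol/min.
The slope is Km/Vmax, so Km = 0.0392 × 316 = 12.4 mM.
Then v = 316 × 21.8/(12.4 + 21.8) = 202 μmol/min.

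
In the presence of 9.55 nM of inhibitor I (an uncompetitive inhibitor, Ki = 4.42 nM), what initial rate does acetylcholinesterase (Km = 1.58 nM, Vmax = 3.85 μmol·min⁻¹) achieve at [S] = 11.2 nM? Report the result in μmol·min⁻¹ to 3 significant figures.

1.17 μmol·min⁻¹

α = 1 + [I]/Ki = 1 + 9.55/4.42 = 3.161.
For an uncompetitive inhibitor, both parameters are divided by α, giving Vmax/α and Km/α: Km,app = 0.500 nM, Vmax,app = 1.22 μmol·min⁻¹.
v = Vmax,app·[S]/(Km,app + [S]) = 1.22 × 11.2/(0.500 + 11.2) = 1.17 μmol·min⁻¹.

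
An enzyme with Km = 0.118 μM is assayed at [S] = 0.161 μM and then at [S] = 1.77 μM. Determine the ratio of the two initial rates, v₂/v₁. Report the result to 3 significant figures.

The fractional saturations are [S]/(Km+[S]) = 0.161/0.2790 = 0.5771 and 1.77/1.888 = 0.9375.
v₂/v₁ is just their ratio: 0.9375/0.5771 = 1.62.

1.62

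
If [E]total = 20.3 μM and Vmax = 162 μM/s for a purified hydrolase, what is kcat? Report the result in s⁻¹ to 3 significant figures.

7.98 s⁻¹

kcat = Vmax/[E]total = 162 μM/s / 20.3 μM = 7.98 s⁻¹.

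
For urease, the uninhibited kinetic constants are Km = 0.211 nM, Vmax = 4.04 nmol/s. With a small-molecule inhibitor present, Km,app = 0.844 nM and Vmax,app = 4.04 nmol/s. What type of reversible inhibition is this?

Km increases (0.211 → 0.844 nM) while Vmax is unchanged — the hallmark of competitive inhibition.

competitive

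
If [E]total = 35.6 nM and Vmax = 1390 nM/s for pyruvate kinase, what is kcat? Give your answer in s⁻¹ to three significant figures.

39.0 s⁻¹

kcat = Vmax/[E]total = 1390 nM/s / 35.6 nM = 39.0 s⁻¹.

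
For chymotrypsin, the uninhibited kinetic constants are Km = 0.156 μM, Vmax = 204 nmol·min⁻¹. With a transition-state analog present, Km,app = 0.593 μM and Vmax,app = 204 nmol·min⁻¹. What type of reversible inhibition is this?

Km increases (0.156 → 0.593 μM) while Vmax is unchanged — the hallmark of competitive inhibition.

competitive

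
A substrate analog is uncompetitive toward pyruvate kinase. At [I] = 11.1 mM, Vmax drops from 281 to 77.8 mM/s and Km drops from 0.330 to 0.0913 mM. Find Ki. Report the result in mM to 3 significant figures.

4.25 mM

Uncompetitive: Vmax,app = Vmax/α (and Km,app = Km/α) with α = 1 + [I]/Ki.
α = Vmax/Vmax,app = 281/77.8 = 3.612.
Since α = 1 + [I]/Ki, [I]/Ki = 3.612 − 1 = 2.612 and Ki = 11.1/2.612 = 4.25 mM.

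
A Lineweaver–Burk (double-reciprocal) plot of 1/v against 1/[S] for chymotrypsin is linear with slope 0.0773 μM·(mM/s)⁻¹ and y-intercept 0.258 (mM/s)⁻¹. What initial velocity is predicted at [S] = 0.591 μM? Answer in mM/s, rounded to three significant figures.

The y-intercept is 1/Vmax, so Vmax = 1/0.258 = 3.88 mM/s.
The slope is Km/Vmax, so Km = 0.0773 × 3.88 = 0.300 μM.
Then v = 3.88 × 0.591/(0.300 + 0.591) = 2.57 mM/s.

2.57 mM/s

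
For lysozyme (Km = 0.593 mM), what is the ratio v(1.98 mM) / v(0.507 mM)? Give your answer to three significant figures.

Since Vmax cancels, v₂/v₁ = [S]₂(Km+[S]₁) / [S]₁(Km+[S]₂).
= 1.98×(0.593+0.507) / (0.507×(0.593+1.98)) = 2.178/1.305 = 1.67.

1.67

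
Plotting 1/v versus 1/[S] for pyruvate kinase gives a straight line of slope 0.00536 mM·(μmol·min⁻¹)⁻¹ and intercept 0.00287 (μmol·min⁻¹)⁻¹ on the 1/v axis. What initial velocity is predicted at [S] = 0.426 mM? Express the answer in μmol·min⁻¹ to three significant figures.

The y-intercept is 1/Vmax, so Vmax = 1/0.00287 = 348 μmol·min⁻¹.
The slope is Km/Vmax, so Km = 0.00536 × 348 = 1.87 mM.
Then v = 348 × 0.426/(1.87 + 0.426) = 64.7 μmol·min⁻¹.

64.7 μmol·min⁻¹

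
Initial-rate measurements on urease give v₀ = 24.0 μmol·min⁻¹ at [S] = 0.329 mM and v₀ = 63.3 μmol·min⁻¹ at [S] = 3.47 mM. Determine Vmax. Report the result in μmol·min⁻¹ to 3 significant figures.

From v = Vmax[S]/(Km+[S]), each point gives Vmax = v(Km+[S])/[S].
Equating: 24.0(Km+0.329)/0.329 = 63.3(Km+3.47)/3.47.
72.95·Km + 24.0 = 18.24·Km + 63.3, so (72.95 − 18.24)·Km = 63.3 − 24.0.
Km = 39.30/54.71 = 0.718 mM; then Vmax = 24.0(0.718+0.329)/0.329 = 76.4 μmol·min⁻¹.

76.4 μmol·min⁻¹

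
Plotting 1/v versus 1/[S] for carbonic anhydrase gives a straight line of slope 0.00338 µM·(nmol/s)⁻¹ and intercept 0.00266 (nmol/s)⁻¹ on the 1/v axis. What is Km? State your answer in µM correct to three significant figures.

1.27 µM

y-intercept = 1/Vmax ⇒ Vmax = 376 nmol/s; slope = Km/Vmax ⇒ Km = slope × Vmax.
Km = 0.00338 × 376 = 1.27 µM.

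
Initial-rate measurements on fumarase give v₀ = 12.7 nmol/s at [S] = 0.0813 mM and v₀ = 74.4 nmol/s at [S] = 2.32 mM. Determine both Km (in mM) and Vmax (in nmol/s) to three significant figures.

From v = Vmax[S]/(Km+[S]), each point gives Vmax = v(Km+[S])/[S].
Equating: 12.7(Km+0.0813)/0.0813 = 74.4(Km+2.32)/2.32.
156.2·Km + 12.7 = 32.07·Km + 74.4, so (156.2 − 32.07)·Km = 74.4 − 12.7.
Km = 61.70/124.1 = 0.497 mM; then Vmax = 12.7(0.497+0.0813)/0.0813 = 90.3 nmol/s.

Km = 0.497 mM; Vmax = 90.3 nmol/s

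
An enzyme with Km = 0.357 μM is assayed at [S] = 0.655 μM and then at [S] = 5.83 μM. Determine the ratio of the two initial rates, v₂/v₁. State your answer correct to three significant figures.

The fractional saturations are [S]/(Km+[S]) = 0.655/1.012 = 0.6472 and 5.83/6.187 = 0.9423.
v₂/v₁ is just their ratio: 0.9423/0.6472 = 1.46.

1.46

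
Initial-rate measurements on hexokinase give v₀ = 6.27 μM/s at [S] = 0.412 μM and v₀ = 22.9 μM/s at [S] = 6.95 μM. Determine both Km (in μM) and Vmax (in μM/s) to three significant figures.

Km = 1.39 μM; Vmax = 27.5 μM/s

In reciprocal form, 1/v = (Km/Vmax)·(1/[S]) + 1/Vmax. The two points give (1/[S], 1/v) = (2.427, 0.1595) and (0.1439, 0.04367).
Slope = (0.1595 − 0.04367)/(2.427 − 0.1439) = 0.05073; intercept = 0.1595 − 0.05073×2.427 = 0.03637.
Vmax = 1/intercept = 27.5 μM/s; Km = slope × Vmax = 0.05073 × 27.5 = 1.39 μM.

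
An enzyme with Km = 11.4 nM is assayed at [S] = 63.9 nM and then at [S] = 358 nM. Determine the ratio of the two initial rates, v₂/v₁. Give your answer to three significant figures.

Since Vmax cancels, v₂/v₁ = [S]₂(Km+[S]₁) / [S]₁(Km+[S]₂).
= 358×(11.4+63.9) / (63.9×(11.4+358)) = 26960/23600 = 1.14.

1.14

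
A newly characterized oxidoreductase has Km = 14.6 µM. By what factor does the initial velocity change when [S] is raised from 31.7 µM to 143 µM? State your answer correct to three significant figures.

1.33

Since Vmax cancels, v₂/v₁ = [S]₂(Km+[S]₁) / [S]₁(Km+[S]₂).
= 143×(14.6+31.7) / (31.7×(14.6+143)) = 6621/4996 = 1.33.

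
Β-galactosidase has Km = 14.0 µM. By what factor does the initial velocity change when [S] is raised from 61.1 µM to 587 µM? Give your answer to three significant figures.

1.20

Since Vmax cancels, v₂/v₁ = [S]₂(Km+[S]₁) / [S]₁(Km+[S]₂).
= 587×(14.0+61.1) / (61.1×(14.0+587)) = 44080/36720 = 1.20.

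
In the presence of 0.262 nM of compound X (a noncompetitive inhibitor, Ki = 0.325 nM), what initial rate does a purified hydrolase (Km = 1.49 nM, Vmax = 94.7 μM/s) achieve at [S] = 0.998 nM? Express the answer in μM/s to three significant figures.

21.0 μM/s

With α = 1 + [I]/Ki = 1 + 0.262/0.325 = 1.806, the noncompetitive rate law is v = (Vmax/α)·[S] / (Km + [S]).
v = (94.7/1.806)×0.998 / (1.49 + 0.998) = 52.33/2.488 = 21.0 μM/s.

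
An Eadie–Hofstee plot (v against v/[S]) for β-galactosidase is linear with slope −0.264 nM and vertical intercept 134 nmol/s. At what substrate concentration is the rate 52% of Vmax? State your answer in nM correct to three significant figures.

0.286 nM

The Eadie–Hofstee slope gives Km = 0.264 nM (slope = −Km).
v/Vmax = [S]/(Km+[S]) = 0.52 ⇒ [S] = Km·0.52/(1−0.52) = 0.264 × 1.083 = 0.286 nM.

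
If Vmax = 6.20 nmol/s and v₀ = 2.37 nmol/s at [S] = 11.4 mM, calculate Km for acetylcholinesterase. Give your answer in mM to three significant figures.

v/Vmax = 2.37/6.20 = 0.3823 = [S]/(Km+[S]).
So Km + [S] = [S]/0.3823 = 29.82 mM, giving Km = 29.82 − 11.4 = 18.4 mM.

18.4 mM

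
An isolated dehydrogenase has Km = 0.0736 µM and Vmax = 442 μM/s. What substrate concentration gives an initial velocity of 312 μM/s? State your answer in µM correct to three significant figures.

0.177 µM

Rearranging v = Vmax[S]/(Km+[S]) gives [S] = Km·v/(Vmax − v).
[S] = 0.0736 × 312 / (442 − 312) = 22.96/130.0 = 0.177 µM.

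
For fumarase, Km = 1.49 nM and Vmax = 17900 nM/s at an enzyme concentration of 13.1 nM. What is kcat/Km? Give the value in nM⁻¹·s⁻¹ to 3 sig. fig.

kcat = Vmax/[E]total = 17900/13.1 = 1370 s⁻¹.
kcat/Km = 1370/1.49 = 917 nM⁻¹·s⁻¹.

917 nM⁻¹·s⁻¹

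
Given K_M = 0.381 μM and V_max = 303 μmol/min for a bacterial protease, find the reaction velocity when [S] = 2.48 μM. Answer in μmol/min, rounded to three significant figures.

263 μmol/min

v = Vmax·[S]/(Km + [S]) = 303 × 2.48 / (0.381 + 2.48)
  = 751.4 / 2.861 = 263 μmol/min.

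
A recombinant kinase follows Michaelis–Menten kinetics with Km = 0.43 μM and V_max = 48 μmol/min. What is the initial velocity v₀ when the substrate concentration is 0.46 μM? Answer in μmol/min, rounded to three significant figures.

24.8 μmol/min

[S]/(Km+[S]) = 0.46/0.8900 = 0.5169, the fractional saturation.
v = 0.5169 × Vmax = 0.5169 × 48 = 24.8 μmol/min.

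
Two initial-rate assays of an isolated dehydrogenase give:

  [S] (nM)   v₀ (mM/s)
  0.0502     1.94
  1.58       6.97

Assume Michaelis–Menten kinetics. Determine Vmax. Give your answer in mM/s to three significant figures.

7.62 mM/s

In reciprocal form, 1/v = (Km/Vmax)·(1/[S]) + 1/Vmax. The two points give (1/[S], 1/v) = (19.92, 0.5155) and (0.6329, 0.1435).
Slope = (0.5155 − 0.1435)/(19.92 − 0.6329) = 0.01929; intercept = 0.5155 − 0.01929×19.92 = 0.1313.
Vmax = 1/intercept = 7.62 mM/s; Km = slope × Vmax = 0.01929 × 7.62 = 0.147 nM.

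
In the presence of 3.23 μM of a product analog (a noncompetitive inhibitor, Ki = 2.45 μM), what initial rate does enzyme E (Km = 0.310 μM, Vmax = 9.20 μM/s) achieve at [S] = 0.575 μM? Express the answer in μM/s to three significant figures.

With α = 1 + [I]/Ki = 1 + 3.23/2.45 = 2.318, the noncompetitive rate law is v = (Vmax/α)·[S] / (Km + [S]).
v = (9.20/2.318)×0.575 / (0.310 + 0.575) = 2.282/0.8850 = 2.58 μM/s.

2.58 μM/s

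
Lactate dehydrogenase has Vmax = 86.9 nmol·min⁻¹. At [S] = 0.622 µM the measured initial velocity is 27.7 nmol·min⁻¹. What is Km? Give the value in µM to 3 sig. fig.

1.33 µM

From v = Vmax[S]/(Km+[S]), Km = [S](Vmax − v)/v.
Km = 0.622 × (86.9 − 27.7) / 27.7 = 36.82/27.7 = 1.33 µM.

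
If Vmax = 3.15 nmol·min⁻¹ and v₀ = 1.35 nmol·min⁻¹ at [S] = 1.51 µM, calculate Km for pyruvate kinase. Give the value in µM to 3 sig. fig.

2.01 µM

From v = Vmax[S]/(Km+[S]), Km = [S](Vmax − v)/v.
Km = 1.51 × (3.15 − 1.35) / 1.35 = 2.718/1.35 = 2.01 µM.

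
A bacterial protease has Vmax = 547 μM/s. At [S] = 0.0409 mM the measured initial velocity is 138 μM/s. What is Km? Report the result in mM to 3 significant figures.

v/Vmax = 138/547 = 0.2523 = [S]/(Km+[S]).
So Km + [S] = [S]/0.2523 = 0.1621 mM, giving Km = 0.1621 − 0.0409 = 0.121 mM.

0.121 mM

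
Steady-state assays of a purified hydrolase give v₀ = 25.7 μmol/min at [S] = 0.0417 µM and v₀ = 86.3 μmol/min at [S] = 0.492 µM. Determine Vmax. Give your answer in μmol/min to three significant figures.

From v = Vmax[S]/(Km+[S]), each point gives Vmax = v(Km+[S])/[S].
Equating: 25.7(Km+0.0417)/0.0417 = 86.3(Km+0.492)/0.492.
616.3·Km + 25.7 = 175.4·Km + 86.3, so (616.3 − 175.4)·Km = 86.3 − 25.7.
Km = 60.60/440.9 = 0.137 µM; then Vmax = 25.7(0.137+0.0417)/0.0417 = 110 μmol/min.

110 μmol/min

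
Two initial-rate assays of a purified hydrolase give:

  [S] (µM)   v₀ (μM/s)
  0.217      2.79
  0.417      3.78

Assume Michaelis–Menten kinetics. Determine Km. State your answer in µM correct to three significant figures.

From v = Vmax[S]/(Km+[S]), each point gives Vmax = v(Km+[S])/[S].
Equating: 2.79(Km+0.217)/0.217 = 3.78(Km+0.417)/0.417.
12.86·Km + 2.79 = 9.065·Km + 3.78, so (12.86 − 9.065)·Km = 3.78 − 2.79.
Km = 0.9900/3.792 = 0.261 µM; then Vmax = 2.79(0.261+0.217)/0.217 = 6.15 μM/s.

0.261 µM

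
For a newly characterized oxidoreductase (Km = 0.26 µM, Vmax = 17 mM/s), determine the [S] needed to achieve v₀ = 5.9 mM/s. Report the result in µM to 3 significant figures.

The required fractional saturation is v/Vmax = 5.9/17 = 0.3471.
Then [S]/(Km+[S]) = 0.3471 ⇒ [S] = 0.26 × 0.3471/(1 − 0.3471) = 0.138 µM.

0.138 µM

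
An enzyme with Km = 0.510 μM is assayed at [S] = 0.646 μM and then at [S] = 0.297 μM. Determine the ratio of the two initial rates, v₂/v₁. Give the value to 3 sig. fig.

0.659

The fractional saturations are [S]/(Km+[S]) = 0.646/1.156 = 0.5588 and 0.297/0.8070 = 0.3680.
v₂/v₁ is just their ratio: 0.3680/0.5588 = 0.659.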